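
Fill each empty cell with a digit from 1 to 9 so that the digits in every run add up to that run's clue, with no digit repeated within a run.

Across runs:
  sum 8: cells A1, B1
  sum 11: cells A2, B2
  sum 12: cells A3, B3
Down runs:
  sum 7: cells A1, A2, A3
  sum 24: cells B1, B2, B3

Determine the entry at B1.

7 in 3 cells must be {1,2,4}; 24 in 3 cells must be {7,8,9}.
The 8 across and the 24 down share only 7, so B1 = 7.
The 12 across and the 7 down share only 4, so A3 = 4.
B3 = 12 − 4 = 8 completes the 12 across.
A1 = 8 − 7 = 1 completes the 8 across.
A2 = 7 − 5 = 2 completes the 7 down.
B2 = 11 − 2 = 9 completes the 11 across.

7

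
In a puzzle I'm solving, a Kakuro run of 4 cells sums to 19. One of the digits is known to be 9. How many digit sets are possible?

4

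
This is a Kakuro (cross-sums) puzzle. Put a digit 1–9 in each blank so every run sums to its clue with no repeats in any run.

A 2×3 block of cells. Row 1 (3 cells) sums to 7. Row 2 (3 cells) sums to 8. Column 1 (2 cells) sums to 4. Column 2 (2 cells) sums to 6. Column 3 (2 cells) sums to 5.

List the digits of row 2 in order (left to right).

3, 4, 1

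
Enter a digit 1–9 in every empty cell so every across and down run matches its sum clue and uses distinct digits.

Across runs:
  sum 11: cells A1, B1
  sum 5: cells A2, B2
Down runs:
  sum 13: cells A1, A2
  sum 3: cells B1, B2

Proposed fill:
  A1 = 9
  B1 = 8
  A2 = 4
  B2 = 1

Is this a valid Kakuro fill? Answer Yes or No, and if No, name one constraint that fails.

No — the down run B1–B2 sums to 9, not 3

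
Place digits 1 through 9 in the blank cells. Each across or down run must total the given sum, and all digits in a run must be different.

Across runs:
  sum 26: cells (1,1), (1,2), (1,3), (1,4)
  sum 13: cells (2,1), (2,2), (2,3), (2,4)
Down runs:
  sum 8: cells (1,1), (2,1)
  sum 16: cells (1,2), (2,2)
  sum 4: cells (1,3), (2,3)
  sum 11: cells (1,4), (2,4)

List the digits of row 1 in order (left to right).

16 in 2 cells must be {7,9}; 4 in 2 cells must be {1,3}.
Only 3 fits (1,3) under both its across sum 26 and down sum 4.
The 13 across and the 16 down share only 7, so (2,2) = 7.
(2,3) = 4 − 3 = 1 completes the 4 down.
(1,1) = 6: the only remaining digit allowed by both the 26 across and the 8 down.
(1,2) = 16 − 7 = 9 completes the 16 down.
(1,4) = 26 − 18 = 8 completes the 26 across.

6 9 3 8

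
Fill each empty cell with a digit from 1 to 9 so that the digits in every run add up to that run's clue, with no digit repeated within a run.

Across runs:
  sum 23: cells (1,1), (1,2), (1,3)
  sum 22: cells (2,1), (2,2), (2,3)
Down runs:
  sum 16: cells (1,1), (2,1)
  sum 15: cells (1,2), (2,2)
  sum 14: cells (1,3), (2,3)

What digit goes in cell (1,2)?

6

23 in 3 cells must be {6,8,9}; 16 in 2 cells must be {7,9}.
The 23 across and the 16 down share only 9, so (1,1) = 9.
(2,1) = 16 − 9 = 7 completes the 16 down.
Nothing is forced directly, so branch on (2,2), whose candidates are 6 or 9. If (2,2) = 6: then (1,2) would have to be in {6,8} for the 23 across but in {9} for the 15 down — contradiction. So (2,2) = 9.
(1,2) = 15 − 9 = 6 completes the 15 down.
(1,3) = 23 − 15 = 8 completes the 23 across.
(2,3) = 22 − 16 = 6 completes the 22 across.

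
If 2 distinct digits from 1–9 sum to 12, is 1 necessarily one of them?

No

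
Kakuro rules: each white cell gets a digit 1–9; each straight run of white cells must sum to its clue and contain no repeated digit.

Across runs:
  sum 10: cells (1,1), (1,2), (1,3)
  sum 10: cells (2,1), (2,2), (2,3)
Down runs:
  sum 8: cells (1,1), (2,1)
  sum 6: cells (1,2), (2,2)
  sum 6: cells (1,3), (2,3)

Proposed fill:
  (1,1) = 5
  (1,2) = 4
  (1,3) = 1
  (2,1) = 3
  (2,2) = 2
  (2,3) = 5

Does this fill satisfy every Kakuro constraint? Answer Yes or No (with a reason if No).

Yes

Across: 5+4+1=10; 3+2+5=10. Down: 5+3=8; 4+2=6; 1+5=6. No digit repeats within any run.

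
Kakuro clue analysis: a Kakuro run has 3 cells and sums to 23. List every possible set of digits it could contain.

{6,8,9}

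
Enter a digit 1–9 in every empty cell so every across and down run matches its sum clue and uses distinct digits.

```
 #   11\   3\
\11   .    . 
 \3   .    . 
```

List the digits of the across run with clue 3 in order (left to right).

2, 1

3 in 2 cells must be {1,2}.
The 11 across and the 3 down share only 2, so R1C2 = 2.
The 3 across and the 11 down share only 2, so R2C1 = 2.
R2C2 = 3 − 2 = 1 completes the 3 across.
R1C1 = 11 − 2 = 9 completes the 11 across.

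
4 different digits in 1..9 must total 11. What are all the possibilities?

{1,2,3,5}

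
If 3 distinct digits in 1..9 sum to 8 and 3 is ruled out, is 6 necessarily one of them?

The only way to make 8 from 3 distinct digits under that restriction is {1,2,5}, which does not contain 6.

No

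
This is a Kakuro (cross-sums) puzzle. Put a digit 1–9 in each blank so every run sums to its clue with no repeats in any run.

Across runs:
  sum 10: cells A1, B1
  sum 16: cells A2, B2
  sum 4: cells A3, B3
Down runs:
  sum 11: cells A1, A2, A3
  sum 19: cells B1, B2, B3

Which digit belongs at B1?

7

16 in 2 cells must be {7,9}; 4 in 2 cells must be {1,3}.
The 16 across and the 11 down share only 7, so A2 = 7.
B2 = 16 − 7 = 9 completes the 16 across.
Given what's placed, B3 must be 3 to fit the 4 across and 19 down.
B1 = 19 − 12 = 7 completes the 19 down.
A3 = 4 − 3 = 1 completes the 4 across.
A1 = 10 − 7 = 3 completes the 10 across.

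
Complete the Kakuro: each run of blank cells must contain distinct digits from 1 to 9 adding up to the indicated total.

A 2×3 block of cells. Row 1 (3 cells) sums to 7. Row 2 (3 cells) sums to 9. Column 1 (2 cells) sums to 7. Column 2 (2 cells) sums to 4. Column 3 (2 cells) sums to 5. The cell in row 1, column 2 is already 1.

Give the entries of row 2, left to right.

7 in 3 cells must be {1,2,4}; 4 in 2 cells must be {1,3}.
(2,2) = 4 − 1 = 3 completes the 4 down.
No cell is forced outright now. (1,1) can only be 2 or 4 (the digits allowed by both its 7 across and its 7 down). If (1,1) = 4: that forces (1,3) = 2, after which (2,1) would have to be in {1,2,4,5} for the 9 across but in {3} for the 7 down — contradiction. So (1,1) = 2.
(1,3) = 7 − 3 = 4 completes the 7 across.
(2,1) = 7 − 2 = 5 completes the 7 down.
(2,3) = 9 − 8 = 1 completes the 9 across.

5 3 1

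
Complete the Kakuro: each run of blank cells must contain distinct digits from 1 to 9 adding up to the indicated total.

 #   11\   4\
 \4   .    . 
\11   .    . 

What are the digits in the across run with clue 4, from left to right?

3 1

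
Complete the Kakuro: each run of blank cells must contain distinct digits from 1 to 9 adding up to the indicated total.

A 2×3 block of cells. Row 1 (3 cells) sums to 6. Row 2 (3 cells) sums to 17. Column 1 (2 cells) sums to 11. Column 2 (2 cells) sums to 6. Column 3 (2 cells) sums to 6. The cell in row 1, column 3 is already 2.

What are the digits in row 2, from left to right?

8 5 4

6 in 3 cells must be {1,2,3}.
(1,1) = 3: the only remaining digit allowed by both the 6 across and the 11 down.
(1,2) = 6 − 5 = 1 completes the 6 across.
(2,1) = 11 − 3 = 8 completes the 11 down.
(2,2) = 6 − 1 = 5 completes the 6 down.
(2,3) = 17 − 13 = 4 completes the 17 across.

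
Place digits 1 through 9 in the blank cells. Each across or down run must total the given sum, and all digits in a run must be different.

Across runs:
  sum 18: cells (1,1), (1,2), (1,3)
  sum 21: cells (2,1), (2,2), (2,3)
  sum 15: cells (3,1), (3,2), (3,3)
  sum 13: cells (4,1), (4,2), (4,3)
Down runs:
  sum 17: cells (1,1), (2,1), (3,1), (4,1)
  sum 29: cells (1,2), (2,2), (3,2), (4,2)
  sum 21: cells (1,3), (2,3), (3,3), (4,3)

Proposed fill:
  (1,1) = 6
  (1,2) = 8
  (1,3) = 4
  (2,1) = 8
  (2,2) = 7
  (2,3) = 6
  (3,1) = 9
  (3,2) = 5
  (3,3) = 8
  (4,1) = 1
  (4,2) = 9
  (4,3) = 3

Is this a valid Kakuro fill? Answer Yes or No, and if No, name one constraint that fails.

No — the across run (3,1)–(3,3) sums to 22, not 15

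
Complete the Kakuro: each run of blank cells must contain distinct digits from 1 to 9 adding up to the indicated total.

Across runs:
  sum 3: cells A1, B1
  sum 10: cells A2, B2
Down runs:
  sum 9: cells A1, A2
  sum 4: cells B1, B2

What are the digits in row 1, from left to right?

3 in 2 cells must be {1,2}; 4 in 2 cells must be {1,3}.
The 3 across and the 4 down share only 1, so B1 = 1.
B2 = 4 − 1 = 3 completes the 4 down.
A1 = 3 − 1 = 2 completes the 3 across.
A2 = 10 − 3 = 7 completes the 10 across.

2, 1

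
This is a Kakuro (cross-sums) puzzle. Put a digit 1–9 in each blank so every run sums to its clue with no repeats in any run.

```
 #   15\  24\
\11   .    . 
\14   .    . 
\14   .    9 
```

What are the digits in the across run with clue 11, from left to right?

24 in 3 cells must be {7,8,9}.
R2C2 = 8: the only remaining digit allowed by both the 14 across and the 24 down.
R3C1 = 14 − 9 = 5 completes the 14 across.
R1C2 = 24 − 17 = 7 completes the 24 down.
R2C1 = 14 − 8 = 6 completes the 14 across.
R1C1 = 11 − 7 = 4 completes the 11 across.

4 7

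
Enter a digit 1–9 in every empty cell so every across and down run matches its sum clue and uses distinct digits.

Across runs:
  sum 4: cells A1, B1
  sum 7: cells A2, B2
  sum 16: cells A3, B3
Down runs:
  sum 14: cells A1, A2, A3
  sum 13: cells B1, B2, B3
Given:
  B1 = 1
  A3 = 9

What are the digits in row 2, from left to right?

4 in 2 cells must be {1,3}; 16 in 2 cells must be {7,9}.
A1 = 4 − 1 = 3 completes the 4 across.
A2 = 14 − 12 = 2 completes the 14 down.
B2 = 7 − 2 = 5 completes the 7 across.
B3 = 16 − 9 = 7 completes the 16 across.

2 5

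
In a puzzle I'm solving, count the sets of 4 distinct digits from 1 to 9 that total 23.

4 distinct digits from 1–9 sum between 10 and 30.

9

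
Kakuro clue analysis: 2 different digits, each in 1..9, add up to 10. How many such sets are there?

2 distinct digits from 1–9 sum between 3 and 17.
Enumerating: {1,9}, {2,8}, {3,7}, {4,6}.

4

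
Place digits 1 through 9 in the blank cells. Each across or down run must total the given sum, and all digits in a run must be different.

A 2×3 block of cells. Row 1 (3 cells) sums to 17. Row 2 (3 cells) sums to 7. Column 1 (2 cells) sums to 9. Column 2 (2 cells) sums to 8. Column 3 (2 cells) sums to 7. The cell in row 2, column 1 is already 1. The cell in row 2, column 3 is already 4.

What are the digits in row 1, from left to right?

8, 6, 3

7 in 3 cells must be {1,2,4}.
(1,1) = 9 − 1 = 8 completes the 9 down.
(1,3) = 7 − 4 = 3 completes the 7 down.
(2,2) = 7 − 5 = 2 completes the 7 across.
(1,2) = 17 − 11 = 6 completes the 17 across.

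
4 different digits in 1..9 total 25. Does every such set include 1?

Counterexample: {2,6,8,9} sums to 25 without using 1.

No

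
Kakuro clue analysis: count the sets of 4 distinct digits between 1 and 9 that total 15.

6

4 distinct digits from 1–9 sum between 10 and 30.
Enumerating: {1,2,3,9}, {1,2,4,8}, {1,2,5,7}, {1,3,4,7}, {1,3,5,6}, {2,3,4,6}.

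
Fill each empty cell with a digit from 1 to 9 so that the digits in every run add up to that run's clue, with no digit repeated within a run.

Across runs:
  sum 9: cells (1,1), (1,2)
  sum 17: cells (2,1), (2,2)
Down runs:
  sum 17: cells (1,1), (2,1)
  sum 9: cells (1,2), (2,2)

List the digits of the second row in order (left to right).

9 8

17 in 2 cells must be {8,9}.
The 9 across and the 17 down share only 8, so (1,1) = 8.
(1,2) = 9 − 8 = 1 completes the 9 across.
(2,1) = 17 − 8 = 9 completes the 17 down.
(2,2) = 17 − 9 = 8 completes the 17 across.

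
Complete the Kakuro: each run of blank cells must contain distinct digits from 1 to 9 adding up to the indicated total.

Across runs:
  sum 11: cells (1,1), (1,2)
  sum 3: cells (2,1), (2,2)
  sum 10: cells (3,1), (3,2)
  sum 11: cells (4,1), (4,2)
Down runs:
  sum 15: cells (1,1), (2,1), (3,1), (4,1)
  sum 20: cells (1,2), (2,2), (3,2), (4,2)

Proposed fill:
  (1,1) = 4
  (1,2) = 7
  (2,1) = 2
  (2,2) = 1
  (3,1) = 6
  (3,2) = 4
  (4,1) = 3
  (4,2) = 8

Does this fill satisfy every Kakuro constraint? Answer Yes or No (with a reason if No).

Across: 4+7=11; 2+1=3; 6+4=10; 3+8=11. Down: 4+2+6+3=15; 7+1+4+8=20. No digit repeats within any run.

Yes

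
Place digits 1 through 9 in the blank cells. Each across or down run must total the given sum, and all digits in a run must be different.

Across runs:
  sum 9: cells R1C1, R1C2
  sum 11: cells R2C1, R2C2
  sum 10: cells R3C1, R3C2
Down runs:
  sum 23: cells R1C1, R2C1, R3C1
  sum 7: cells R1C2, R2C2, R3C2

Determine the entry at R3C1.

6

23 in 3 cells must be {6,8,9}; 7 in 3 cells must be {1,2,4}.
Nothing is forced directly, so branch on R1C1, whose candidates are 6 or 8. If R1C1 = 6: then R1C2 would have to be in {3} for the 9 across but in {1,2,4} for the 7 down — contradiction. So R1C1 = 8.
R1C2 = 9 − 8 = 1 completes the 9 across.
Nothing is forced directly, so branch on R2C1, whose candidates are 6 or 9. If R2C1 = 6: then R2C2 would have to be in {5} for the 11 across but in {2,4} for the 7 down — contradiction. So R2C1 = 9.
R2C2 = 11 − 9 = 2 completes the 11 across.
R3C1 = 23 − 17 = 6 completes the 23 down.
R3C2 = 10 − 6 = 4 completes the 10 across.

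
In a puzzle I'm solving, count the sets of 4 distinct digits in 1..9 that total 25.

6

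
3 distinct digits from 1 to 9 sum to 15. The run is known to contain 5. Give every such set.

3 distinct digits from 1–9 sum between 6 and 24.
Keeping only sets containing 5.

{1,5,9}; {2,5,8}; {3,5,7}; {4,5,6}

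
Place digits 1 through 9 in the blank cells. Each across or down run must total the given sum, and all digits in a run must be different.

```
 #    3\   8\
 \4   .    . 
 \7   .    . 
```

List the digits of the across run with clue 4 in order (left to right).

4 in 2 cells must be {1,3}; 3 in 2 cells must be {1,2}.
The 4 across and the 3 down share only 1, so R1C1 = 1.
R1C2 = 4 − 1 = 3 completes the 4 across.
R2C1 = 3 − 1 = 2 completes the 3 down.
R2C2 = 7 − 2 = 5 completes the 7 across.

1, 3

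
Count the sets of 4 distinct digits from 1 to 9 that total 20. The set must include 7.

5

4 distinct digits from 1–9 sum between 10 and 30.
Keeping only sets containing 7.
Enumerating: {1,3,7,9}, {1,4,7,8}, {2,3,7,8}, {2,5,6,7}, {3,4,6,7}.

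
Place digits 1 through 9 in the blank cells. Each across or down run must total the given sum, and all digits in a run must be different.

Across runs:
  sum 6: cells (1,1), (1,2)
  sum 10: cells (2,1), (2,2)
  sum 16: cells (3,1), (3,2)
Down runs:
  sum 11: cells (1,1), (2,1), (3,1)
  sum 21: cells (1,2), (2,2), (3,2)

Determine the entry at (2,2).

16 in 2 cells must be {7,9}.
The 16 across and the 11 down share only 7, so (3,1) = 7.
(3,2) = 16 − 7 = 9 completes the 16 across.
Given what's placed, (1,1) must be 1 to fit the 6 across and 11 down.
(1,2) = 6 − 1 = 5 completes the 6 across.
(2,1) = 11 − 8 = 3 completes the 11 down.
(2,2) = 10 − 3 = 7 completes the 10 across.

7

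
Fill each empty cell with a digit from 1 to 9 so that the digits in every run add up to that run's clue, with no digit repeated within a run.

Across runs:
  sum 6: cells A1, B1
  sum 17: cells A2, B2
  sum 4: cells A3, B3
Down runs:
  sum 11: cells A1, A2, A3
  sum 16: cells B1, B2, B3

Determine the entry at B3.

17 in 2 cells must be {8,9}; 4 in 2 cells must be {1,3}.
The 17 across and the 11 down share only 8, so A2 = 8.
B2 = 17 − 8 = 9 completes the 17 across.
Given what's placed, A3 must be 1 to fit the 4 across and 11 down.
B3 = 4 − 1 = 3 completes the 4 across.
A1 = 11 − 9 = 2 completes the 11 down.
B1 = 6 − 2 = 4 completes the 6 across.

3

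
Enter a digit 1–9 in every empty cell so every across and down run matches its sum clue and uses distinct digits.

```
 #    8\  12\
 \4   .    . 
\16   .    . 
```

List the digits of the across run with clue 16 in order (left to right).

4 in 2 cells must be {1,3}; 16 in 2 cells must be {7,9}.
The 4 across and the 12 down share only 3, so R1C2 = 3.
The 16 across and the 8 down share only 7, so R2C1 = 7.
R2C2 = 16 − 7 = 9 completes the 16 across.
R1C1 = 4 − 3 = 1 completes the 4 across.

7, 9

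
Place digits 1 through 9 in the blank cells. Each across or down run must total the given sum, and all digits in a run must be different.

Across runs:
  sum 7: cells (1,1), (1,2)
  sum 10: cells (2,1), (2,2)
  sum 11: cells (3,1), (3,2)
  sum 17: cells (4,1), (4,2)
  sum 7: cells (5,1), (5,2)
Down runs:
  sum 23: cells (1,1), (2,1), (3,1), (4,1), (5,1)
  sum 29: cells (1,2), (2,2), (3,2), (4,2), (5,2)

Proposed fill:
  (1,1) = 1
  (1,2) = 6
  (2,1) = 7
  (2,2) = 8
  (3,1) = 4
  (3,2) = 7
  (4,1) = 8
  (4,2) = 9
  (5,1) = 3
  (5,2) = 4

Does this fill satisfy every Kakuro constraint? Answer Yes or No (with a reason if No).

No — the across run (2,1)–(2,2) sums to 15, not 10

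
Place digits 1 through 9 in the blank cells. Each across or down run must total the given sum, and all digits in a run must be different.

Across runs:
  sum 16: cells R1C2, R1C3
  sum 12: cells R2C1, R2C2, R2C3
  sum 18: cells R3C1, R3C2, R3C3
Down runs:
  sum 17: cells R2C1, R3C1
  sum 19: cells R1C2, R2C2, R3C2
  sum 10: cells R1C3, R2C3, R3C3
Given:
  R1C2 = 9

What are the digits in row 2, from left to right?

8 3 1

16 in 2 cells must be {7,9}; 17 in 2 cells must be {8,9}.
R1C3 = 16 − 9 = 7 completes the 16 across.
Nothing is forced directly, so branch on R2C3, whose candidates are 1 or 2. If R2C3 = 2: that forces R2C1 = 9, after which R2C2 would have to be in {1} for the 12 across but in {2,3,4,6,7,8} for the 19 down — contradiction. So R2C3 = 1.
R3C3 = 10 − 8 = 2 completes the 10 down.
R3C1 = 9: the only remaining digit allowed by both the 18 across and the 17 down.
R3C2 = 18 − 11 = 7 completes the 18 across.
R2C1 = 17 − 9 = 8 completes the 17 down.
R2C2 = 12 − 9 = 3 completes the 12 across.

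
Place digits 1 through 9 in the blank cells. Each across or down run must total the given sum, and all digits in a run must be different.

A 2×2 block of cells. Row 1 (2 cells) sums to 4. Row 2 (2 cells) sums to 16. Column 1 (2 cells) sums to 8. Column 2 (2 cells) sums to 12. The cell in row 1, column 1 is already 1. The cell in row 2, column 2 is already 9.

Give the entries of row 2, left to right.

4 in 2 cells must be {1,3}; 16 in 2 cells must be {7,9}.
(1,2) = 4 − 1 = 3 completes the 4 across.
(2,1) = 16 − 9 = 7 completes the 16 across.

7 9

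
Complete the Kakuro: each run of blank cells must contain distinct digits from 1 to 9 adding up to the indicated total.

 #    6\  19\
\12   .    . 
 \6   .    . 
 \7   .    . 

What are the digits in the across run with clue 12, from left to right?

6 in 3 cells must be {1,2,3}.
The 12 across and the 6 down share only 3, so R1C1 = 3.
R1C2 = 12 − 3 = 9 completes the 12 across.
Nothing is forced directly, so branch on R2C1, whose candidates are 1 or 2. If R2C1 = 1: then R2C2 would have to be in {5} for the 6 across but in {2,3,4,6,7,8} for the 19 down — contradiction. So R2C1 = 2.
R2C2 = 6 − 2 = 4 completes the 6 across.
R3C1 = 6 − 5 = 1 completes the 6 down.
R3C2 = 7 − 1 = 6 completes the 7 across.

3 9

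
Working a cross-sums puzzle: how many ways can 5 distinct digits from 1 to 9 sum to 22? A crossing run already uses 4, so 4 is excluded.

3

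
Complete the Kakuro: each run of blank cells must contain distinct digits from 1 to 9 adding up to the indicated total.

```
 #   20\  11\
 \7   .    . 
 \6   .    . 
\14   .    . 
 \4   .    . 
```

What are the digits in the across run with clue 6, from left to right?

4 2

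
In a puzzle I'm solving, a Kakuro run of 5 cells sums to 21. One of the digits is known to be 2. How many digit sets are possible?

6

5 distinct digits from 1–9 sum between 15 and 35.
Keeping only sets containing 2.
Enumerating: {1,2,3,6,9}, {1,2,3,7,8}, {1,2,4,5,9}, {1,2,4,6,8}, {1,2,5,6,7}, {2,3,4,5,7}.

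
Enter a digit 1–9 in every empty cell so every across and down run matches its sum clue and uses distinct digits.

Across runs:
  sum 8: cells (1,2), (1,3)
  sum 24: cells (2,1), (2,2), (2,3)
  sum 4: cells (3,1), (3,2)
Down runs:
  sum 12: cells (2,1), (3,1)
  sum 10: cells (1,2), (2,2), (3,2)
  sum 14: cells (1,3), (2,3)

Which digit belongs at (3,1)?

3

24 in 3 cells must be {7,8,9}; 4 in 2 cells must be {1,3}.
The 24 across and the 10 down share only 7, so (2,2) = 7.
Intersecting the 4 across with the 12 down forces (3,1) = 3.
(3,2) = 4 − 3 = 1 completes the 4 across.
(1,2) = 10 − 8 = 2 completes the 10 down.
(1,3) = 8 − 2 = 6 completes the 8 across.
(2,1) = 12 − 3 = 9 completes the 12 down.
(2,3) = 24 − 16 = 8 completes the 24 across.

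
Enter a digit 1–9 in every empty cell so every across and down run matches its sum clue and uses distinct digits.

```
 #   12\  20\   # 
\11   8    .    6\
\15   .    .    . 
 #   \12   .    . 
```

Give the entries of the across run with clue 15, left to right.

4 9 2

R1C2 = 11 − 8 = 3 completes the 11 across.
R2C1 = 12 − 8 = 4 completes the 12 down.
Nothing is forced directly, so branch on R2C2, whose candidates are 8 or 9. If R2C2 = 8: then R2C3 would have to be in {3} for the 15 across but in {1,2,4,5} for the 6 down — contradiction. So R2C2 = 9.
R2C3 = 15 − 13 = 2 completes the 15 across.
R3C2 = 20 − 12 = 8 completes the 20 down.
R3C3 = 12 − 8 = 4 completes the 12 across.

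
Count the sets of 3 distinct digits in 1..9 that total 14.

3 distinct digits from 1–9 sum between 6 and 24.

8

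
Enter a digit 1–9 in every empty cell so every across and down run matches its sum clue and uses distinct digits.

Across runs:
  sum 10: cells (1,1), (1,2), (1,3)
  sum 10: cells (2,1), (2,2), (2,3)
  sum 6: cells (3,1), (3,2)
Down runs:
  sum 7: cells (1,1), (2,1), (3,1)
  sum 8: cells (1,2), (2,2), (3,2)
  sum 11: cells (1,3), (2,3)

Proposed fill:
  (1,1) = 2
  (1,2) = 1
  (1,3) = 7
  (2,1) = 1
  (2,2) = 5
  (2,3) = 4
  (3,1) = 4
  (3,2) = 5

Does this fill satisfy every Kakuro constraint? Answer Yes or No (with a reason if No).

No — the down run (1,2)–(3,2) sums to 11, not 8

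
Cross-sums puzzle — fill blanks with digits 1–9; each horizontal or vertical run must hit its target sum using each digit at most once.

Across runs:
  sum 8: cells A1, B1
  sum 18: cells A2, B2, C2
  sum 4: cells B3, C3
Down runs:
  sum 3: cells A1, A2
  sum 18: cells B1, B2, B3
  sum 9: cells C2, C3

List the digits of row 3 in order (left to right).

3, 1

4 in 2 cells must be {1,3}; 3 in 2 cells must be {1,2}.
Nothing is forced directly, so branch on B3, whose candidates are 1 or 3. If B3 = 1: then B1 would have to be in {1,2,3,5,6,7} for the 8 across but in {8,9} for the 18 down — contradiction. So B3 = 3.
C3 = 4 − 3 = 1 completes the 4 across.
C2 = 9 − 1 = 8 completes the 9 down.
A2 = 1: the only remaining digit allowed by both the 18 across and the 3 down.
B2 = 18 − 9 = 9 completes the 18 across.
A1 = 3 − 1 = 2 completes the 3 down.
B1 = 8 − 2 = 6 completes the 8 across.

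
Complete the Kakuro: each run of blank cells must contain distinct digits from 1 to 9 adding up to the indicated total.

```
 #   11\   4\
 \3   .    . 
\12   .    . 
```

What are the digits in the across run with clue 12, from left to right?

3 in 2 cells must be {1,2}; 4 in 2 cells must be {1,3}.
The 3 across and the 11 down share only 2, so R1C1 = 2.
R1C2 = 3 − 2 = 1 completes the 3 across.
R2C1 = 11 − 2 = 9 completes the 11 down.
R2C2 = 12 − 9 = 3 completes the 12 across.

9 3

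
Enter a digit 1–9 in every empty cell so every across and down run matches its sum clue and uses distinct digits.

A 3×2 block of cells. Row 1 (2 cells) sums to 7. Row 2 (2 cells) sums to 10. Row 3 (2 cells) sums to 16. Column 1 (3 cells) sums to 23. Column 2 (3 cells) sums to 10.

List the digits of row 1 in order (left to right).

6, 1

16 in 2 cells must be {7,9}; 23 in 3 cells must be {6,8,9}.
The 7 across and the 23 down share only 6, so (1,1) = 6.
(1,2) = 7 − 6 = 1 completes the 7 across.
Given what's placed, (3,1) must be 9 to fit the 16 across and 23 down.
(3,2) = 16 − 9 = 7 completes the 16 across.
(2,1) = 23 − 15 = 8 completes the 23 down.
(2,2) = 10 − 8 = 2 completes the 10 across.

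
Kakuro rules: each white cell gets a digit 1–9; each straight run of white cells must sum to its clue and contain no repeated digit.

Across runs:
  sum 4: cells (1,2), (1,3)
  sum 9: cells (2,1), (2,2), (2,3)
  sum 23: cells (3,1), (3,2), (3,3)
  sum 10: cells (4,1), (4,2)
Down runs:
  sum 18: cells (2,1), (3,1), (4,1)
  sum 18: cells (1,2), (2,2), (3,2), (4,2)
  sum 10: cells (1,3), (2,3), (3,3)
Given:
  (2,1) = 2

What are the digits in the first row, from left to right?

4 in 2 cells must be {1,3}; 23 in 3 cells must be {6,8,9}.
(3,1) = 9: the only remaining digit allowed by both the 23 across and the 18 down.
Given what's placed, (3,3) must be 6 to fit the 23 across and 10 down.
(4,1) = 18 − 11 = 7 completes the 18 down.
(4,2) = 10 − 7 = 3 completes the 10 across.
(1,2) = 1: the only remaining digit allowed by both the 4 across and the 18 down.
(1,3) = 4 − 1 = 3 completes the 4 across.

1, 3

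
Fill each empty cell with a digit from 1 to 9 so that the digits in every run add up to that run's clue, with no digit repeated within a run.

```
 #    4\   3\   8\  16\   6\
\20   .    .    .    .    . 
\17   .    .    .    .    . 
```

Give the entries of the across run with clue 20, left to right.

4 in 2 cells must be {1,3}; 3 in 2 cells must be {1,2}; 16 in 2 cells must be {7,9}.
Only 7 fits R2C4 under both its across sum 17 and down sum 16.
R1C4 = 16 − 7 = 9 completes the 16 down.
Nothing is forced directly, so branch on R1C1, whose candidates are 1 or 3. If R1C1 = 1: that forces R1C2 = 2, R1C5 = 5, R2C1 = 3, R2C2 = 1, R2C3 = 2, after which R2C5 would have to be in {4} for the 17 across but in {1} for the 6 down — contradiction. So R1C1 = 3.
R2C1 = 4 − 3 = 1 completes the 4 down.
R2C2 = 2: the only remaining digit allowed by both the 17 across and the 3 down.
Given what's placed, R2C3 must be 3 to fit the 17 across and 8 down.
R2C5 = 17 − 13 = 4 completes the 17 across.
R1C2 = 3 − 2 = 1 completes the 3 down.
R1C3 = 8 − 3 = 5 completes the 8 down.
R1C5 = 20 − 18 = 2 completes the 20 across.

3 1 5 9 2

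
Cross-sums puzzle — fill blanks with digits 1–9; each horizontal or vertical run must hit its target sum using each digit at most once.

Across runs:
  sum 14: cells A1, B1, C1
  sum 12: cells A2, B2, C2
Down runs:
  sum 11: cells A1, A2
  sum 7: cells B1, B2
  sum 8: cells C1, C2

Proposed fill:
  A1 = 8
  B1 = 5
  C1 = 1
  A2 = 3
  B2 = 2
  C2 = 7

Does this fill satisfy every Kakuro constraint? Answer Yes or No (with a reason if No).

Across: 8+5+1=14; 3+2+7=12. Down: 8+3=11; 5+2=7; 1+7=8. No digit repeats within any run.

Yes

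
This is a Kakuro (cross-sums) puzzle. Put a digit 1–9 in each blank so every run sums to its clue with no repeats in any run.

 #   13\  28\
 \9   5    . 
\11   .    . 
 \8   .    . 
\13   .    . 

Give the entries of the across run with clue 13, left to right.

4, 9

R1C2 = 9 − 5 = 4 completes the 9 across.
R3C2 = 7: the only remaining digit allowed by both the 8 across and the 28 down.
R4C1 = 4: the only remaining digit allowed by both the 13 across and the 13 down.
R4C2 = 13 − 4 = 9 completes the 13 across.
R2C1 = 3: the only remaining digit allowed by both the 11 across and the 13 down.
R2C2 = 11 − 3 = 8 completes the 11 across.
R3C1 = 8 − 7 = 1 completes the 8 across.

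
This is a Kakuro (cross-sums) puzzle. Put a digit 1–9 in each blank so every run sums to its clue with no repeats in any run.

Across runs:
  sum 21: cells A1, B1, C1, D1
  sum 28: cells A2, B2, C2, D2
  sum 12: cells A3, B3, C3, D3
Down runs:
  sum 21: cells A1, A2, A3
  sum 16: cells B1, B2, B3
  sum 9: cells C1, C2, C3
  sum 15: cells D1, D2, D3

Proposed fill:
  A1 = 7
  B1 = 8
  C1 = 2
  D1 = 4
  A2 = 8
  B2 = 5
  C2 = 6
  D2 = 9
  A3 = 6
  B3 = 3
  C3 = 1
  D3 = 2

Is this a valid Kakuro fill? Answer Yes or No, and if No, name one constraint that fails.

Across: 7+8+2+4=21; 8+5+6+9=28; 6+3+1+2=12. Down: 7+8+6=21; 8+5+3=16; 2+6+1=9; 4+9+2=15. No digit repeats within any run.

Yes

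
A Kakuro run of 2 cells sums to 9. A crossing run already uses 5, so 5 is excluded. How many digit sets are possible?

3

2 distinct digits from 1–9 sum between 3 and 17.
Dropping sets that contain 5.
Enumerating: {1,8}, {2,7}, {3,6}.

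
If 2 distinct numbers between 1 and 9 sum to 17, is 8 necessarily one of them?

Yes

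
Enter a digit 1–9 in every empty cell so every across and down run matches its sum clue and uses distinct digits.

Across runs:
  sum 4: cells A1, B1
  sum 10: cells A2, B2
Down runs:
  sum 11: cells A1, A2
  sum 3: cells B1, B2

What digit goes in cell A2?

8

4 in 2 cells must be {1,3}; 3 in 2 cells must be {1,2}.
The 4 across and the 11 down share only 3, so A1 = 3.
B1 = 4 − 3 = 1 completes the 4 across.
A2 = 11 − 3 = 8 completes the 11 down.
B2 = 10 − 8 = 2 completes the 10 across.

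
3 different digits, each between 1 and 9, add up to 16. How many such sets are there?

3 distinct digits from 1–9 sum between 6 and 24.

8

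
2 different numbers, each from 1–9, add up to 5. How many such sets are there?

2 distinct digits from 1–9 sum between 3 and 17.
Enumerating: {1,4}, {2,3}.

2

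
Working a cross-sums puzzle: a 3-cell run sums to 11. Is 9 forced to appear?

Counterexample: {1,2,8} sums to 11 without using 9.

No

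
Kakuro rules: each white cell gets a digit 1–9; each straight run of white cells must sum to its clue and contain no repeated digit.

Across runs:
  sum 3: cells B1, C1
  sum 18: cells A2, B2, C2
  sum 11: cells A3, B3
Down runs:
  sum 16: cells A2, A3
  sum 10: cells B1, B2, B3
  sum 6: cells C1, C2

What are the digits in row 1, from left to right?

1, 2

3 in 2 cells must be {1,2}; 16 in 2 cells must be {7,9}.
Nothing is forced directly, so branch on B1, whose candidates are 1 or 2. If B1 = 2: that forces C1 = 1, C2 = 5, B2 = 7, after which B3 would have to be in {2,3,4,5,6,7,8,9} for the 11 across but in {1} for the 10 down — contradiction. So B1 = 1.
C1 = 3 − 1 = 2 completes the 3 across.
C2 = 6 − 2 = 4 completes the 6 down.
A2 = 9: the only remaining digit allowed by both the 18 across and the 16 down.
B2 = 18 − 13 = 5 completes the 18 across.
A3 = 16 − 9 = 7 completes the 16 down.
B3 = 11 − 7 = 4 completes the 11 across.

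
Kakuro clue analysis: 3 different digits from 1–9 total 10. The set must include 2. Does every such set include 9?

No

Counterexample: {1,2,7} sums to 10 under that restriction without using 9.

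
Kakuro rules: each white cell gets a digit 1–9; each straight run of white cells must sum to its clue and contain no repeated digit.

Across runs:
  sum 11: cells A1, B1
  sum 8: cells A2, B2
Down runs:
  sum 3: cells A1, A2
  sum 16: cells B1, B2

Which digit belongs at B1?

9

3 in 2 cells must be {1,2}; 16 in 2 cells must be {7,9}.
The 11 across and the 3 down share only 2, so A1 = 2.
B1 = 11 − 2 = 9 completes the 11 across.
A2 = 3 − 2 = 1 completes the 3 down.
B2 = 8 − 1 = 7 completes the 8 across.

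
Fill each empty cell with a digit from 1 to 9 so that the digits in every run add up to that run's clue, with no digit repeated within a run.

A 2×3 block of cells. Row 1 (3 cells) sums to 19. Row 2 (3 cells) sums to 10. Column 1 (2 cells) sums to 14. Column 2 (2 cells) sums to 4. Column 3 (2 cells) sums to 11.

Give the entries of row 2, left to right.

4 in 2 cells must be {1,3}.
The 19 across and the 4 down share only 3, so (1,2) = 3.
(2,2) = 4 − 3 = 1 completes the 4 down.
Given what's placed, (1,1) must be 9 to fit the 19 across and 14 down.
(1,3) = 19 − 12 = 7 completes the 19 across.
(2,1) = 14 − 9 = 5 completes the 14 down.
(2,3) = 10 − 6 = 4 completes the 10 across.

5 1 4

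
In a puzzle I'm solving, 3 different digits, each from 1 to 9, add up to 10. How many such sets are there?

3 distinct digits from 1–9 sum between 6 and 24.
Enumerating: {1,2,7}, {1,3,6}, {1,4,5}, {2,3,5}.

4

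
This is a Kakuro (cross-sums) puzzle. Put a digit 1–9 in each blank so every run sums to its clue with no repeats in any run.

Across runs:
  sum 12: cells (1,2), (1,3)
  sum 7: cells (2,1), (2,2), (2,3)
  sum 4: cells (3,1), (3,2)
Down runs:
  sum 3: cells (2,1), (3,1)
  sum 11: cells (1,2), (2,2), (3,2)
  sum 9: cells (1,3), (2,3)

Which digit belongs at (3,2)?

7 in 3 cells must be {1,2,4}; 4 in 2 cells must be {1,3}; 3 in 2 cells must be {1,2}.
The 4 across and the 3 down share only 1, so (3,1) = 1.
(3,2) = 4 − 1 = 3 completes the 4 across.
(1,2) = 7: the only remaining digit allowed by both the 12 across and the 11 down.
(1,3) = 12 − 7 = 5 completes the 12 across.
(2,1) = 3 − 1 = 2 completes the 3 down.
(2,2) = 11 − 10 = 1 completes the 11 down.
(2,3) = 7 − 3 = 4 completes the 7 across.

3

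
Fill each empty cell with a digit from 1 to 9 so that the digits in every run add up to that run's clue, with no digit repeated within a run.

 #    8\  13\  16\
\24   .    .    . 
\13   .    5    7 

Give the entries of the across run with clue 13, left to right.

1 5 7

24 in 3 cells must be {7,8,9}; 16 in 2 cells must be {7,9}.
R1C1 = 7: only digit in both the 24-across and 8-down candidate sets.
R1C2 = 13 − 5 = 8 completes the 13 down.
R1C3 = 24 − 15 = 9 completes the 24 across.
R2C1 = 13 − 12 = 1 completes the 13 across.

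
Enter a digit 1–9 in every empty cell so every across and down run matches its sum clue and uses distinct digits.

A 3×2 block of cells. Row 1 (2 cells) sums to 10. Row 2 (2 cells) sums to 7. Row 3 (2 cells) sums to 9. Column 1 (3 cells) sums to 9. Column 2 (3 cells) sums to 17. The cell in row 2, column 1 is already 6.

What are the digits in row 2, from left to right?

(2,2) = 7 − 6 = 1 completes the 7 across.
Given what's placed, (3,2) must be 7 to fit the 9 across and 17 down.
(1,2) = 17 − 8 = 9 completes the 17 down.
(3,1) = 9 − 7 = 2 completes the 9 across.
(1,1) = 10 − 9 = 1 completes the 10 across.

6 1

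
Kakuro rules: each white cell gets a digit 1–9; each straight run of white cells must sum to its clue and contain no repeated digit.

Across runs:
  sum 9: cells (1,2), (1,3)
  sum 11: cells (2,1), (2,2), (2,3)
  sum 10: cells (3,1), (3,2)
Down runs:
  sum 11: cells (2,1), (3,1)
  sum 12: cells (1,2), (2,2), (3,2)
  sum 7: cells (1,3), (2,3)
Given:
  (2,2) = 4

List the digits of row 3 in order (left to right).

9 1

No cell is forced outright now. (2,1) can only be 2 or 5 or 6 (the digits allowed by both its 11 across and its 11 down). If (2,1) = 5: that forces (2,3) = 2, (3,1) = 6, after which (3,2) would have to be in {4} for the 10 across but in {1,2,3,5,6,7} for the 12 down — contradiction. If (2,1) = 6: that forces (2,3) = 1, after which (3,1) would have to be in {1,2,3,4,6,7,8,9} for the 10 across but in {5} for the 11 down — contradiction. So (2,1) = 2.
(2,3) = 11 − 6 = 5 completes the 11 across.
(3,1) = 11 − 2 = 9 completes the 11 down.
(3,2) = 10 − 9 = 1 completes the 10 across.
(1,2) = 12 − 5 = 7 completes the 12 down.
(1,3) = 9 − 7 = 2 completes the 9 across.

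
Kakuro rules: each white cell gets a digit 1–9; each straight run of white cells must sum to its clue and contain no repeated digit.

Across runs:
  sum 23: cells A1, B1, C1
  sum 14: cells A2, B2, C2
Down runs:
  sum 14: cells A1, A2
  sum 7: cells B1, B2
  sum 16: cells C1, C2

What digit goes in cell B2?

23 in 3 cells must be {6,8,9}; 16 in 2 cells must be {7,9}.
The 23 across and the 7 down share only 6, so B1 = 6.
Given what's placed, C1 must be 9 to fit the 23 across and 16 down.
B2 = 7 − 6 = 1 completes the 7 down.
C2 = 16 − 9 = 7 completes the 16 down.
A1 = 23 − 15 = 8 completes the 23 across.
A2 = 14 − 8 = 6 completes the 14 across.

1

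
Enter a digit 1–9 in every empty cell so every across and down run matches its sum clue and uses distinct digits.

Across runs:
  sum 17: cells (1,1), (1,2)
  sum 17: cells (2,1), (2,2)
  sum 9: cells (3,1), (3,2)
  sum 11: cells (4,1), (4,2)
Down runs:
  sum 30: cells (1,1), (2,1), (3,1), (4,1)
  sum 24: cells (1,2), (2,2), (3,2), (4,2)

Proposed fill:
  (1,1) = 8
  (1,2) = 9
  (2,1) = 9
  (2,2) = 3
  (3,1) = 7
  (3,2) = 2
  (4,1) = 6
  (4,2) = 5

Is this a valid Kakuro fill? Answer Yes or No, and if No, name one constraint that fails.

No — the across run (2,1)–(2,2) sums to 12, not 17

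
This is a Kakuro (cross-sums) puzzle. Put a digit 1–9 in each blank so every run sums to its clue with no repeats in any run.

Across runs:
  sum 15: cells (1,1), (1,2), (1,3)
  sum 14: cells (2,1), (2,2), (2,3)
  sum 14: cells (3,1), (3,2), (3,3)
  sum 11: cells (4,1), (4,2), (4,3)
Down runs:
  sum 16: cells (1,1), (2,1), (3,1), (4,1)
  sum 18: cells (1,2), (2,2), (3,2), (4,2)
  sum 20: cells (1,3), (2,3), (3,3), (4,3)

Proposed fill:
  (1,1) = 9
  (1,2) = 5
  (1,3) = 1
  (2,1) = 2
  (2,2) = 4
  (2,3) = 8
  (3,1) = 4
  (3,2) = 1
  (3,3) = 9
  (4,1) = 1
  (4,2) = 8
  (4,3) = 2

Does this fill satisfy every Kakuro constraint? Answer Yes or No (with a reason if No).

Across: 9+5+1=15; 2+4+8=14; 4+1+9=14; 1+8+2=11. Down: 9+2+4+1=16; 5+4+1+8=18; 1+8+9+2=20. No digit repeats within any run.

Yes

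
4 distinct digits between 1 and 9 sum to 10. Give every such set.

4 distinct digits from 1–9 sum between 10 and 30.
Only one set works: {1,2,3,4}.

{1,2,3,4}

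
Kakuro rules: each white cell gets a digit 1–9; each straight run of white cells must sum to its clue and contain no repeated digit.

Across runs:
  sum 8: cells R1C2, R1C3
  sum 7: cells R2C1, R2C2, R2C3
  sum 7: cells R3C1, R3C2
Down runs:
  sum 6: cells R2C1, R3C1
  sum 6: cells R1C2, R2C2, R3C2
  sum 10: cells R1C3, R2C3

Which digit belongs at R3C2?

3

7 in 3 cells must be {1,2,4}; 6 in 3 cells must be {1,2,3}.
Nothing is forced directly, so branch on R2C3, whose candidates are 1 or 2 or 4. If R2C3 = 1: then R1C3 would have to be in {1,2,3,5,6,7} for the 8 across but in {9} for the 10 down — contradiction. If R2C3 = 2: then R1C3 would have to be in {1,2,3,5,6,7} for the 8 across but in {8} for the 10 down — contradiction. So R2C3 = 4.
R1C3 = 10 − 4 = 6 completes the 10 down.
R1C2 = 8 − 6 = 2 completes the 8 across.
R2C2 = 1: the only remaining digit allowed by both the 7 across and the 6 down.
R3C2 = 6 − 3 = 3 completes the 6 down.
R2C1 = 7 − 5 = 2 completes the 7 across.
R3C1 = 7 − 3 = 4 completes the 7 across.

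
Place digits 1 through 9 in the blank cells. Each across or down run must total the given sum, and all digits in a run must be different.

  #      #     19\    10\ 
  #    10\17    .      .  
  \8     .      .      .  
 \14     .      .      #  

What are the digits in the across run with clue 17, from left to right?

17 in 2 cells must be {8,9}.
Nothing is forced directly, so branch on R1C2, whose candidates are 8 or 9. If R1C2 = 9: that forces R1C3 = 8, R2C3 = 2, R2C1 = 1, after which R2C2 would have to be in {5} for the 8 across but in {2,3,4,6,7,8} for the 19 down — contradiction. So R1C2 = 8.
R1C3 = 17 − 8 = 9 completes the 17 across.
R2C3 = 10 − 9 = 1 completes the 10 down.
No cell is forced outright now. R2C1 can only be 2 or 3 or 4 (the digits allowed by both its 8 across and its 10 down). If R2C1 = 3: that forces R2C2 = 4, after which R3C1 would have to be in {5,6,8,9} for the 14 across but in {7} for the 10 down — contradiction. If R2C1 = 4: then R2C2 would have to be in {3} for the 8 across but in {2,4,5,6,7,9} for the 19 down — contradiction. So R2C1 = 2.
R2C2 = 8 − 3 = 5 completes the 8 across.
R3C1 = 10 − 2 = 8 completes the 10 down.
R3C2 = 14 − 8 = 6 completes the 14 across.

8 9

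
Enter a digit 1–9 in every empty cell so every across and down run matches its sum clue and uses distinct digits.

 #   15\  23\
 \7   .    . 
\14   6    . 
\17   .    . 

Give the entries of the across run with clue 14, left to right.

6 8

17 in 2 cells must be {8,9}; 23 in 3 cells must be {6,8,9}.
The 7 across and the 23 down share only 6, so R1C2 = 6.
R2C2 = 14 − 6 = 8 completes the 14 across.
Given what's placed, R3C1 must be 8 to fit the 17 across and 15 down.
R3C2 = 17 − 8 = 9 completes the 17 across.
R1C1 = 7 − 6 = 1 completes the 7 across.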